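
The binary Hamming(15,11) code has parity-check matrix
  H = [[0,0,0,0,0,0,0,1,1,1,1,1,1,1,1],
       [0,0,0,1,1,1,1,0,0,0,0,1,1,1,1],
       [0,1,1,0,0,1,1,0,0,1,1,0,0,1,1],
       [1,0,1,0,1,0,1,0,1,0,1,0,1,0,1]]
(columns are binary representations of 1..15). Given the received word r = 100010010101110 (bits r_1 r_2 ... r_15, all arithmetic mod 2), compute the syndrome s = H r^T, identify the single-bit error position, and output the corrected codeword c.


s = (1, 0, 0, 1)^T, error position = 9, corrected codeword c = 100010011101110

Compute s = H r^T mod 2 one row at a time:
  s_1 = 1 + 0 + 1 + 0 + 1 + 1 + 1 + 0 = 5 ≡ 1 (mod 2).
  s_2 = 0 + 1 + 0 + 0 + 1 + 1 + 1 + 0 = 4 ≡ 0 (mod 2).
  s_3 = 0 + 0 + 0 + 0 + 1 + 0 + 1 + 0 = 2 ≡ 0 (mod 2).
  s_4 = 1 + 0 + 1 + 0 + 0 + 0 + 1 + 0 = 3 ≡ 1 (mod 2).
s = (1, 0, 0, 1)^T — this equals column 9 of H (binary 1001), so error is at position 9.
Correct: flip bit 9 of r = 100010010101110 to get c = 100010011101110.


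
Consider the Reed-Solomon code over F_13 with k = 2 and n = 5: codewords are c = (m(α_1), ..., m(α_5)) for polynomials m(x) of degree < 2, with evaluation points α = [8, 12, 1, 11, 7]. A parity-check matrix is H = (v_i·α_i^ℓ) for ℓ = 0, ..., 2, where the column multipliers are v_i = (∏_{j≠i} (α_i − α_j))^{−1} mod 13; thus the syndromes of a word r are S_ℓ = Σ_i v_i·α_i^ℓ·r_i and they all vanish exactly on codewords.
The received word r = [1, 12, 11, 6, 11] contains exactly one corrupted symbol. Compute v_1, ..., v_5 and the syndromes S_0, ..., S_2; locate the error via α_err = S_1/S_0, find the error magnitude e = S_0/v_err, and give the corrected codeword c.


S = (12, 6, 3), error at position 5, error magnitude e = 3, c = [1, 12, 11, 6, 8].

Step 1: column multipliers v_i = (∏_{j≠i}(α_i − α_j))^{−1} mod 13.
  i = 1 (α = 8): (8−12)(8−1)(8−11)(8−7) = (−4)·7·(−3)·1 = 84 ≡ 6, so v_1 = 6^{−1} = 11 (mod 13).
  i = 2 (α = 12): (12−8)(12−1)(12−11)(12−7) = 4·11·1·5 = 220 ≡ 12, so v_2 = 12^{−1} = 12 (mod 13).
  i = 3 (α = 1): (1−8)(1−12)(1−11)(1−7) = (−7)·(−11)·(−10)·(−6) = 4620 ≡ 5, so v_3 = 5^{−1} = 8 (mod 13).
  i = 4 (α = 11): (11−8)(11−12)(11−1)(11−7) = 3·(−1)·10·4 = −120 ≡ 10, so v_4 = 10^{−1} = 4 (mod 13).
  i = 5 (α = 7): (7−8)(7−12)(7−1)(7−11) = (−1)·(−5)·6·(−4) = −120 ≡ 10, so v_5 = 10^{−1} = 4 (mod 13).
  v = [11, 12, 8, 4, 4].
Step 2: syndromes of r = [1, 12, 11, 6, 11] (all sums mod 13).
  S_0 = Σ v_i r_i = 11·1 + 12·12 + 8·11 + 4·6 + 4·11 = 311 ≡ 12.
  S_1 = Σ v_i α_i r_i = 11·8·1 + 12·12·12 + 8·1·11 + 4·11·6 + 4·7·11 = 2476 ≡ 6.
  α_i^2 mod 13 = [12, 1, 1, 4, 10].
  S_2 = Σ v_i α_i^2 r_i = 11·12·1 + 12·1·12 + 8·1·11 + 4·4·6 + 4·10·11 = 900 ≡ 3.
  S = (12, 6, 3) ≠ 0, so r is not a codeword (an error is present).
Step 3: locate the error. For a single error e at position i, S_ℓ = v_i·e·α_i^ℓ, so α_err = S_1/S_0.
  S_0^{−1} = 12^{−1} = 12 (mod 13), so α_err = 6·12 = 72 ≡ 7 = α_5. Error position i = 5.
  Consistency check: S_2/S_1 = 3·11 = 33 ≡ 7 = α_err ✓ (single-error assumption holds).
Step 4: error magnitude e = S_0/v_5 = S_0·∏_{j≠5}(α_5 − α_j) = 12·10 = 120 ≡ 3 (mod 13).
Step 5: correct position 5: c_5 = r_5 − e = 11 − 3 ≡ 8 (mod 13). Hence c = [1, 12, 11, 6, 8].
  Check: interpolating c through the α_i gives m(x) = 5 + 6·x (degree < 2) with m(α_i) = c_i for every i, so c is indeed a codeword.


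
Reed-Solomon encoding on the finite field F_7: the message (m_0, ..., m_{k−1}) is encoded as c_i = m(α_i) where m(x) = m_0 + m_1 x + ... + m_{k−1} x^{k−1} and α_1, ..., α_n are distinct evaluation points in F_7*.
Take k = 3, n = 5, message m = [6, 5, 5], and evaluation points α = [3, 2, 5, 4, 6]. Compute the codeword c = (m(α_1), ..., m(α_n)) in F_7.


c = [3, 1, 2, 1, 6]

Message polynomial: m(x) = 6 + 5·x + 5·x^2 (mod 7).
For each evaluation point α_i, compute m(α_i) mod 7:
  α_1 = 3: Horner steps 5 → 6 → 3, so m(3) = 3.
  α_2 = 2: Horner steps 5 → 1 → 1, so m(2) = 1.
  α_3 = 5: Horner steps 5 → 2 → 2, so m(5) = 2.
  α_4 = 4: Horner steps 5 → 4 → 1, so m(4) = 1.
  α_5 = 6: Horner steps 5 → 0 → 6, so m(6) = 6.
Codeword c = [3, 1, 2, 1, 6] ∈ F_7^5.


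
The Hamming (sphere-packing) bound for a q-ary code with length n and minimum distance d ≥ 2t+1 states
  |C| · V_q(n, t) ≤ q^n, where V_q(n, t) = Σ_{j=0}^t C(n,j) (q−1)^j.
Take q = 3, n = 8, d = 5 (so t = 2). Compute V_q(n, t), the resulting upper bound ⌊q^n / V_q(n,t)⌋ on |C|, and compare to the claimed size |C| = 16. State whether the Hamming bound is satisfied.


V_q(n, t) = 129, q^n = 6561, Hamming bound = 50, |C| = 16 ≤ bound (satisfied).

Step 1: Compute V_q(n, t) = Σ_{j=0}^2 C(n, j) (q−1)^j.
  j = 0: C(8,0)·(2)^0 = 1·1 = 1.
  j = 1: C(8,1)·(2)^1 = 8·2 = 16.
  j = 2: C(8,2)·(2)^2 = 28·4 = 112.
  V_q(n, t) = 1 + 16 + 112 = 129.
Step 2: q^n = 3^8 = 6561.
Step 3: Hamming bound ⌊q^n / V_q(n,t)⌋ = ⌊6561/129⌋ = 50.
Step 4: Compare |C| = 16 to 50: satisfied.
The claimed |C| lies below the Hamming bound.


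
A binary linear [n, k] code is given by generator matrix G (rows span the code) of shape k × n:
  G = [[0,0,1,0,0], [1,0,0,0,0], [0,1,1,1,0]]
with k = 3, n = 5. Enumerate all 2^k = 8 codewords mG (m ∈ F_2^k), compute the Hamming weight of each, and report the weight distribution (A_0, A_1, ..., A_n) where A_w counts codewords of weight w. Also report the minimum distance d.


Weight distribution: A_0 = 1, A_1 = 2, A_2 = 2, A_3 = 2, A_4 = 1. Minimum distance d = 1.

Enumerate all 2^3 = 8 messages m ∈ F_2^3.
For each, compute codeword c = mG in F_2^5, then tally its weight.
  m = 000 → c = 00000, weight = 0.
  m = 100 → c = 00100, weight = 1.
  m = 010 → c = 10000, weight = 1.
  m = 110 → c = 10100, weight = 2.
  m = 001 → c = 01110, weight = 3.
  m = 101 → c = 01010, weight = 2.
  m = 011 → c = 11110, weight = 4.
  m = 111 → c = 11010, weight = 3.
Tally weights:
  weight 0: 1 codewords.
  weight 1: 2 codewords.
  weight 2: 2 codewords.
  weight 3: 2 codewords.
  weight 4: 1 codewords.
Minimum distance d = smallest w > 0 with A_w > 0 = 1.
Sanity: Σ A_w = 8 = 2^3 = 8 ✓.


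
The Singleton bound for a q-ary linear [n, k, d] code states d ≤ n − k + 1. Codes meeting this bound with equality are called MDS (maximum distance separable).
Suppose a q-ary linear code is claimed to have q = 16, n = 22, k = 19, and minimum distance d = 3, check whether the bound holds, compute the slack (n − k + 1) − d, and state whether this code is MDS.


Singleton RHS = n − k + 1 = 4, slack = 1, bound satisfied, not MDS.

Singleton bound: d ≤ n − k + 1.
Here n = 22, k = 19, so n − k + 1 = 4.
Given d = 3, check d ≤ 4: YES.
Slack = (n − k + 1) − d = 1.
The code is NOT MDS (slack = 1 > 0).
Description: the claimed parameters are [22, 19, 3]_16; such a code would be non-MDS.


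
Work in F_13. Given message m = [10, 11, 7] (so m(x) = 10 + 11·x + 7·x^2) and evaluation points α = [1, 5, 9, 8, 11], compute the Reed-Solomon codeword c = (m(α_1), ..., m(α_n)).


c = [2, 6, 0, 0, 3]

Message polynomial: m(x) = 10 + 11·x + 7·x^2 (mod 13).
For each evaluation point α_i, compute m(α_i) mod 13:
  α_1 = 1: Horner steps 7 → 5 → 2, so m(1) = 2.
  α_2 = 5: Horner steps 7 → 7 → 6, so m(5) = 6.
  α_3 = 9: Horner steps 7 → 9 → 0, so m(9) = 0.
  α_4 = 8: Horner steps 7 → 2 → 0, so m(8) = 0.
  α_5 = 11: Horner steps 7 → 10 → 3, so m(11) = 3.
Codeword c = [2, 6, 0, 0, 3] ∈ F_13^5.


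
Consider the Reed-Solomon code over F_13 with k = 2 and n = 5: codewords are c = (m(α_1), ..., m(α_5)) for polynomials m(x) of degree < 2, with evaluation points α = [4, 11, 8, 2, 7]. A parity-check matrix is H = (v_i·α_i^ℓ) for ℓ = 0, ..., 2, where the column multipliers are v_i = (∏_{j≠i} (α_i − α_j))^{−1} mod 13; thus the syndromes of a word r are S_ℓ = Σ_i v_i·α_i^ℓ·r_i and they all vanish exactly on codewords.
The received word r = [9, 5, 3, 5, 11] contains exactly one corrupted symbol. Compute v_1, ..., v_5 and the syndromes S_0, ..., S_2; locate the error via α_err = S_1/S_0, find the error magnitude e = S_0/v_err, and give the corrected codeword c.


S = (12, 11, 9), error at position 4, error magnitude e = 6, c = [9, 5, 3, 12, 11].

Step 1: column multipliers v_i = (∏_{j≠i}(α_i − α_j))^{−1} mod 13.
  i = 1 (α = 4): (4−11)(4−8)(4−2)(4−7) = (−7)·(−4)·2·(−3) = −168 ≡ 1, so v_1 = 1^{−1} = 1 (mod 13).
  i = 2 (α = 11): (11−4)(11−8)(11−2)(11−7) = 7·3·9·4 = 756 ≡ 2, so v_2 = 2^{−1} = 7 (mod 13).
  i = 3 (α = 8): (8−4)(8−11)(8−2)(8−7) = 4·(−3)·6·1 = −72 ≡ 6, so v_3 = 6^{−1} = 11 (mod 13).
  i = 4 (α = 2): (2−4)(2−11)(2−8)(2−7) = (−2)·(−9)·(−6)·(−5) = 540 ≡ 7, so v_4 = 7^{−1} = 2 (mod 13).
  i = 5 (α = 7): (7−4)(7−11)(7−8)(7−2) = 3·(−4)·(−1)·5 = 60 ≡ 8, so v_5 = 8^{−1} = 5 (mod 13).
  v = [1, 7, 11, 2, 5].
Step 2: syndromes of r = [9, 5, 3, 5, 11] (all sums mod 13).
  S_0 = Σ v_i r_i = 1·9 + 7·5 + 11·3 + 2·5 + 5·11 = 142 ≡ 12.
  S_1 = Σ v_i α_i r_i = 1·4·9 + 7·11·5 + 11·8·3 + 2·2·5 + 5·7·11 = 1090 ≡ 11.
  α_i^2 mod 13 = [3, 4, 12, 4, 10].
  S_2 = Σ v_i α_i^2 r_i = 1·3·9 + 7·4·5 + 11·12·3 + 2·4·5 + 5·10·11 = 1153 ≡ 9.
  S = (12, 11, 9) ≠ 0, so r is not a codeword (an error is present).
Step 3: locate the error. For a single error e at position i, S_ℓ = v_i·e·α_i^ℓ, so α_err = S_1/S_0.
  S_0^{−1} = 12^{−1} = 12 (mod 13), so α_err = 11·12 = 132 ≡ 2 = α_4. Error position i = 4.
  Consistency check: S_2/S_1 = 9·6 = 54 ≡ 2 = α_err ✓ (single-error assumption holds).
Step 4: error magnitude e = S_0/v_4 = S_0·∏_{j≠4}(α_4 − α_j) = 12·7 = 84 ≡ 6 (mod 13).
Step 5: correct position 4: c_4 = r_4 − e = 5 − 6 ≡ 12 (mod 13). Hence c = [9, 5, 3, 12, 11].
  Check: interpolating c through the α_i gives m(x) = 2 + 5·x (degree < 2) with m(α_i) = c_i for every i, so c is indeed a codeword.


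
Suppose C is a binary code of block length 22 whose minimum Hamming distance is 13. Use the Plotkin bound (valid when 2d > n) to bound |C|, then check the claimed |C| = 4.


Plotkin bound M ≤ 6; given |C| = 4 ≤ bound (satisfied).

Check applicability: 2d = 26, n = 22.
2d − n = 4 > 0, so Plotkin applies.
Compute d/(2d−n) = 13/4 ≈ 3.2500.
⌊d/(2d−n)⌋ = 3.
Plotkin bound: M ≤ 2·3 = 6.
Given |C| = 4, check: satisfied.
This |C| is below the Plotkin bound.


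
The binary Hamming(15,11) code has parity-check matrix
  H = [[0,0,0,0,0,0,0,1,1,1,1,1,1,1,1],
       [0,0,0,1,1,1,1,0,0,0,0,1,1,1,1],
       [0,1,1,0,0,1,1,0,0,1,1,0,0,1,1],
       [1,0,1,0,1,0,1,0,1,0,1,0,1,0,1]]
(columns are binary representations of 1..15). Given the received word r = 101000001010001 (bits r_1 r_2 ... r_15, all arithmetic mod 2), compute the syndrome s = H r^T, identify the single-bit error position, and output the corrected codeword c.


s = (1, 1, 1, 1)^T, error position = 15, corrected codeword c = 101000001010000

Compute s = H r^T mod 2 one row at a time:
  s_1 = 0 + 1 + 0 + 1 + 0 + 0 + 0 + 1 = 3 ≡ 1 (mod 2).
  s_2 = 0 + 0 + 0 + 0 + 0 + 0 + 0 + 1 = 1 ≡ 1 (mod 2).
  s_3 = 0 + 1 + 0 + 0 + 0 + 1 + 0 + 1 = 3 ≡ 1 (mod 2).
  s_4 = 1 + 1 + 0 + 0 + 1 + 1 + 0 + 1 = 5 ≡ 1 (mod 2).
s = (1, 1, 1, 1)^T — this equals column 15 of H (binary 1111), so error is at position 15.
Correct: flip bit 15 of r = 101000001010001 to get c = 101000001010000.


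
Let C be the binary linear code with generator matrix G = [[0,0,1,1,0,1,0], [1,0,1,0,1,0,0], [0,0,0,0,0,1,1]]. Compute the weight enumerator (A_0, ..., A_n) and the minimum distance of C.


Weight distribution: A_0 = 1, A_2 = 1, A_3 = 3, A_4 = 2, A_5 = 1. Minimum distance d = 2.

Enumerate all 2^3 = 8 messages m ∈ F_2^3.
For each, compute codeword c = mG in F_2^7, then tally its weight.
  m = 000 → c = 0000000, weight = 0.
  m = 100 → c = 0011010, weight = 3.
  m = 010 → c = 1010100, weight = 3.
  m = 110 → c = 1001110, weight = 4.
  m = 001 → c = 0000011, weight = 2.
  m = 101 → c = 0011001, weight = 3.
  m = 011 → c = 1010111, weight = 5.
  m = 111 → c = 1001101, weight = 4.
Tally weights:
  weight 0: 1 codewords.
  weight 2: 1 codewords.
  weight 3: 3 codewords.
  weight 4: 2 codewords.
  weight 5: 1 codewords.
Minimum distance d = smallest w > 0 with A_w > 0 = 2.
Sanity: Σ A_w = 8 = 2^3 = 8 ✓.


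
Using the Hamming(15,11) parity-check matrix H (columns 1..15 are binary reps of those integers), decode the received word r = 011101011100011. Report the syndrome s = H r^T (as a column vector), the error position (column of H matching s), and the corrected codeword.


s = (1, 0, 0, 1)^T, error position = 9, corrected codeword c = 011101010100011

Compute s = H r^T mod 2 one row at a time:
  s_1 = 1 + 1 + 1 + 0 + 0 + 0 + 1 + 1 = 5 ≡ 1 (mod 2).
  s_2 = 1 + 0 + 1 + 0 + 0 + 0 + 1 + 1 = 4 ≡ 0 (mod 2).
  s_3 = 1 + 1 + 1 + 0 + 1 + 0 + 1 + 1 = 6 ≡ 0 (mod 2).
  s_4 = 0 + 1 + 0 + 0 + 1 + 0 + 0 + 1 = 3 ≡ 1 (mod 2).
s = (1, 0, 0, 1)^T — this equals column 9 of H (binary 1001), so error is at position 9.
Correct: flip bit 9 of r = 011101011100011 to get c = 011101010100011.


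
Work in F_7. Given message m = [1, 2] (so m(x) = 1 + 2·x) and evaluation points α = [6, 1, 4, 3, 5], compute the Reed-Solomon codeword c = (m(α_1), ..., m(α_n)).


c = [6, 3, 2, 0, 4]

Message polynomial: m(x) = 1 + 2·x (mod 7).
For each evaluation point α_i, compute m(α_i) mod 7:
  α_1 = 6: Horner steps 2 → 6, so m(6) = 6.
  α_2 = 1: Horner steps 2 → 3, so m(1) = 3.
  α_3 = 4: Horner steps 2 → 2, so m(4) = 2.
  α_4 = 3: Horner steps 2 → 0, so m(3) = 0.
  α_5 = 5: Horner steps 2 → 4, so m(5) = 4.
Codeword c = [6, 3, 2, 0, 4] ∈ F_7^5.


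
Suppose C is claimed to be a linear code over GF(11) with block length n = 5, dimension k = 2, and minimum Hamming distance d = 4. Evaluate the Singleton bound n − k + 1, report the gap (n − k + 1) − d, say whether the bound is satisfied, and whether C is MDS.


Singleton RHS = n − k + 1 = 4, slack = 0, bound satisfied, MDS.

Singleton bound: d ≤ n − k + 1.
Here n = 5, k = 2, so n − k + 1 = 4.
Given d = 4, check d ≤ 4: YES.
Slack = (n − k + 1) − d = 0.
The code is MDS (slack = 0).
Description: the claimed parameters are [5, 2, 4]_11; such a code would be MDS (meets Singleton bound).


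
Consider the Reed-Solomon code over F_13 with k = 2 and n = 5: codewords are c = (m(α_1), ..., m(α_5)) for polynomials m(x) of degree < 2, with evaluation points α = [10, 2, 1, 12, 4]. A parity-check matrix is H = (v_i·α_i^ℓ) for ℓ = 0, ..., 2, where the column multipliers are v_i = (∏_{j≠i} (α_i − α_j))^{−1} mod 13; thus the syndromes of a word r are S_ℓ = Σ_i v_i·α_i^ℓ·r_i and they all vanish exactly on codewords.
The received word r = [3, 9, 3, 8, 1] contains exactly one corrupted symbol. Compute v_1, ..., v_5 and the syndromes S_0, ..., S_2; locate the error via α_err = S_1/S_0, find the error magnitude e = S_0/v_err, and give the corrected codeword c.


S = (5, 5, 5), error at position 3, error magnitude e = 3, c = [3, 9, 0, 8, 1].

Step 1: column multipliers v_i = (∏_{j≠i}(α_i − α_j))^{−1} mod 13.
  i = 1 (α = 10): (10−2)(10−1)(10−12)(10−4) = 8·9·(−2)·6 = −864 ≡ 7, so v_1 = 7^{−1} = 2 (mod 13).
  i = 2 (α = 2): (2−10)(2−1)(2−12)(2−4) = (−8)·1·(−10)·(−2) = −160 ≡ 9, so v_2 = 9^{−1} = 3 (mod 13).
  i = 3 (α = 1): (1−10)(1−2)(1−12)(1−4) = (−9)·(−1)·(−11)·(−3) = 297 ≡ 11, so v_3 = 11^{−1} = 6 (mod 13).
  i = 4 (α = 12): (12−10)(12−2)(12−1)(12−4) = 2·10·11·8 = 1760 ≡ 5, so v_4 = 5^{−1} = 8 (mod 13).
  i = 5 (α = 4): (4−10)(4−2)(4−1)(4−12) = (−6)·2·3·(−8) = 288 ≡ 2, so v_5 = 2^{−1} = 7 (mod 13).
  v = [2, 3, 6, 8, 7].
Step 2: syndromes of r = [3, 9, 3, 8, 1] (all sums mod 13).
  S_0 = Σ v_i r_i = 2·3 + 3·9 + 6·3 + 8·8 + 7·1 = 122 ≡ 5.
  S_1 = Σ v_i α_i r_i = 2·10·3 + 3·2·9 + 6·1·3 + 8·12·8 + 7·4·1 = 928 ≡ 5.
  α_i^2 mod 13 = [9, 4, 1, 1, 3].
  S_2 = Σ v_i α_i^2 r_i = 2·9·3 + 3·4·9 + 6·1·3 + 8·1·8 + 7·3·1 = 265 ≡ 5.
  S = (5, 5, 5) ≠ 0, so r is not a codeword (an error is present).
Step 3: locate the error. For a single error e at position i, S_ℓ = v_i·e·α_i^ℓ, so α_err = S_1/S_0.
  S_0^{−1} = 5^{−1} = 8 (mod 13), so α_err = 5·8 = 40 ≡ 1 = α_3. Error position i = 3.
  Consistency check: S_2/S_1 = 5·8 = 40 ≡ 1 = α_err ✓ (single-error assumption holds).
Step 4: error magnitude e = S_0/v_3 = S_0·∏_{j≠3}(α_3 − α_j) = 5·11 = 55 ≡ 3 (mod 13).
Step 5: correct position 3: c_3 = r_3 − e = 3 − 3 ≡ 0 (mod 13). Hence c = [3, 9, 0, 8, 1].
  Check: interpolating c through the α_i gives m(x) = 4 + 9·x (degree < 2) with m(α_i) = c_i for every i, so c is indeed a codeword.


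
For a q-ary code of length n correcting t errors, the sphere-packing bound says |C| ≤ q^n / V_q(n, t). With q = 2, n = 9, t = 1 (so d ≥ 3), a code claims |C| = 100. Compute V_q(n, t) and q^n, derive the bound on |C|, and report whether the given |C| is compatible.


V_q(n, t) = 10, q^n = 512, Hamming bound = 51, |C| = 100 > bound (violated).

Step 1: Compute V_q(n, t) = Σ_{j=0}^1 C(n, j) (q−1)^j.
  j = 0: C(9,0)·(1)^0 = 1·1 = 1.
  j = 1: C(9,1)·(1)^1 = 9·1 = 9.
  V_q(n, t) = 1 + 9 = 10.
Step 2: q^n = 2^9 = 512.
Step 3: Hamming bound ⌊q^n / V_q(n,t)⌋ = ⌊512/10⌋ = 51.
Step 4: Compare |C| = 100 to 51: violated.
The claimed |C| lies above the Hamming bound, so no 2-ary code of length 9 with d ≥ 3 can have 100 codewords.


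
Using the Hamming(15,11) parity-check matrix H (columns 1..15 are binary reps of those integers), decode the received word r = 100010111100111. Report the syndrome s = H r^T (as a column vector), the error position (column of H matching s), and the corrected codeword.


s = (0, 1, 0, 0)^T, error position = 4, corrected codeword c = 100110111100111

Compute s = H r^T mod 2 one row at a time:
  s_1 = 1 + 1 + 1 + 0 + 0 + 1 + 1 + 1 = 6 ≡ 0 (mod 2).
  s_2 = 0 + 1 + 0 + 1 + 0 + 1 + 1 + 1 = 5 ≡ 1 (mod 2).
  s_3 = 0 + 0 + 0 + 1 + 1 + 0 + 1 + 1 = 4 ≡ 0 (mod 2).
  s_4 = 1 + 0 + 1 + 1 + 1 + 0 + 1 + 1 = 6 ≡ 0 (mod 2).
s = (0, 1, 0, 0)^T — this equals column 4 of H (binary 0100), so error is at position 4.
Correct: flip bit 4 of r = 100010111100111 to get c = 100110111100111.


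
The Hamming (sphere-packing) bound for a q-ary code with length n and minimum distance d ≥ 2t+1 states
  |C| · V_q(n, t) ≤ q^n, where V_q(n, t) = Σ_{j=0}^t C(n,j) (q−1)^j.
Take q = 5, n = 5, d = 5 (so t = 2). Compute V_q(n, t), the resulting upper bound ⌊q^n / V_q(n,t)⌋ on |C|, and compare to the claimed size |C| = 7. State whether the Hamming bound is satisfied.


V_q(n, t) = 181, q^n = 3125, Hamming bound = 17, |C| = 7 ≤ bound (satisfied).

Step 1: Compute V_q(n, t) = Σ_{j=0}^2 C(n, j) (q−1)^j.
  j = 0: C(5,0)·(4)^0 = 1·1 = 1.
  j = 1: C(5,1)·(4)^1 = 5·4 = 20.
  j = 2: C(5,2)·(4)^2 = 10·16 = 160.
  V_q(n, t) = 1 + 20 + 160 = 181.
Step 2: q^n = 5^5 = 3125.
Step 3: Hamming bound ⌊q^n / V_q(n,t)⌋ = ⌊3125/181⌋ = 17.
Step 4: Compare |C| = 7 to 17: satisfied.
The claimed |C| lies below the Hamming bound.


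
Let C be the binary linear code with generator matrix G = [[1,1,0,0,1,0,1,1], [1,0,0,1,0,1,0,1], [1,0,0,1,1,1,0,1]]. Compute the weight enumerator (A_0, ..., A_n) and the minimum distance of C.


Weight distribution: A_0 = 1, A_1 = 1, A_4 = 3, A_5 = 3. Minimum distance d = 1.

Enumerate all 2^3 = 8 messages m ∈ F_2^3.
For each, compute codeword c = mG in F_2^8, then tally its weight.
  m = 000 → c = 00000000, weight = 0.
  m = 100 → c = 11001011, weight = 5.
  m = 010 → c = 10010101, weight = 4.
  m = 110 → c = 01011110, weight = 5.
  m = 001 → c = 10011101, weight = 5.
  m = 101 → c = 01010110, weight = 4.
  m = 011 → c = 00001000, weight = 1.
  m = 111 → c = 11000011, weight = 4.
Tally weights:
  weight 0: 1 codewords.
  weight 1: 1 codewords.
  weight 4: 3 codewords.
  weight 5: 3 codewords.
Minimum distance d = smallest w > 0 with A_w > 0 = 1.
Sanity: Σ A_w = 8 = 2^3 = 8 ✓.


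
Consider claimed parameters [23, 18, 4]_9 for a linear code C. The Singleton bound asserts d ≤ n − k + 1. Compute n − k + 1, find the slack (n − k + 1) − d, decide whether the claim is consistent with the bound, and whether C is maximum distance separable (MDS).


Singleton RHS = n − k + 1 = 6, slack = 2, bound satisfied, not MDS.

Singleton bound: d ≤ n − k + 1.
Here n = 23, k = 18, so n − k + 1 = 6.
Given d = 4, check d ≤ 6: YES.
Slack = (n − k + 1) − d = 2.
The code is NOT MDS (slack = 2 > 0).
Description: the claimed parameters are [23, 18, 4]_9; such a code would be non-MDS.


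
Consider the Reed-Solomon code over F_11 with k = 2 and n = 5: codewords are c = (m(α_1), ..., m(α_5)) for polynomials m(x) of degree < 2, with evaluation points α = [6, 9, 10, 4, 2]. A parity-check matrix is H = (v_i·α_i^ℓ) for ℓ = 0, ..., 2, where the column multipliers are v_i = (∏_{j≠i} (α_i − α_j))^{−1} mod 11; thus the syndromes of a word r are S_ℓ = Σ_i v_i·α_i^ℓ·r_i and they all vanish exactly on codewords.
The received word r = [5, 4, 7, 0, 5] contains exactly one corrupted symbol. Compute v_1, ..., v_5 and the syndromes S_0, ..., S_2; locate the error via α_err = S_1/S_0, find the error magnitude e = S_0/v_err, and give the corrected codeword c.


S = (4, 2, 1), error at position 1, error magnitude e = 10, c = [6, 4, 7, 0, 5].

Step 1: column multipliers v_i = (∏_{j≠i}(α_i − α_j))^{−1} mod 11.
  i = 1 (α = 6): (6−9)(6−10)(6−4)(6−2) = (−3)·(−4)·2·4 = 96 ≡ 8, so v_1 = 8^{−1} = 7 (mod 11).
  i = 2 (α = 9): (9−6)(9−10)(9−4)(9−2) = 3·(−1)·5·7 = −105 ≡ 5, so v_2 = 5^{−1} = 9 (mod 11).
  i = 3 (α = 10): (10−6)(10−9)(10−4)(10−2) = 4·1·6·8 = 192 ≡ 5, so v_3 = 5^{−1} = 9 (mod 11).
  i = 4 (α = 4): (4−6)(4−9)(4−10)(4−2) = (−2)·(−5)·(−6)·2 = −120 ≡ 1, so v_4 = 1^{−1} = 1 (mod 11).
  i = 5 (α = 2): (2−6)(2−9)(2−10)(2−4) = (−4)·(−7)·(−8)·(−2) = 448 ≡ 8, so v_5 = 8^{−1} = 7 (mod 11).
  v = [7, 9, 9, 1, 7].
Step 2: syndromes of r = [5, 4, 7, 0, 5] (all sums mod 11).
  S_0 = Σ v_i r_i = 7·5 + 9·4 + 9·7 + 1·0 + 7·5 = 169 ≡ 4.
  S_1 = Σ v_i α_i r_i = 7·6·5 + 9·9·4 + 9·10·7 + 1·4·0 + 7·2·5 = 1234 ≡ 2.
  α_i^2 mod 11 = [3, 4, 1, 5, 4].
  S_2 = Σ v_i α_i^2 r_i = 7·3·5 + 9·4·4 + 9·1·7 + 1·5·0 + 7·4·5 = 452 ≡ 1.
  S = (4, 2, 1) ≠ 0, so r is not a codeword (an error is present).
Step 3: locate the error. For a single error e at position i, S_ℓ = v_i·e·α_i^ℓ, so α_err = S_1/S_0.
  S_0^{−1} = 4^{−1} = 3 (mod 11), so α_err = 2·3 = 6 ≡ 6 = α_1. Error position i = 1.
  Consistency check: S_2/S_1 = 1·6 = 6 ≡ 6 = α_err ✓ (single-error assumption holds).
Step 4: error magnitude e = S_0/v_1 = S_0·∏_{j≠1}(α_1 − α_j) = 4·8 = 32 ≡ 10 (mod 11).
Step 5: correct position 1: c_1 = r_1 − e = 5 − 10 ≡ 6 (mod 11). Hence c = [6, 4, 7, 0, 5].
  Check: interpolating c through the α_i gives m(x) = 10 + 3·x (degree < 2) with m(α_i) = c_i for every i, so c is indeed a codeword.


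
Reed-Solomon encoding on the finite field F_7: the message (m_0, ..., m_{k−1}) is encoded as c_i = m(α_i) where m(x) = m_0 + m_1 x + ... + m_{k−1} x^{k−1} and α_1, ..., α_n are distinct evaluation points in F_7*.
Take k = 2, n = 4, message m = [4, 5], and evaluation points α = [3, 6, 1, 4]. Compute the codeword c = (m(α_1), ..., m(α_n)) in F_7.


c = [5, 6, 2, 3]

Message polynomial: m(x) = 4 + 5·x (mod 7).
For each evaluation point α_i, compute m(α_i) mod 7:
  α_1 = 3: Horner steps 5 → 5, so m(3) = 5.
  α_2 = 6: Horner steps 5 → 6, so m(6) = 6.
  α_3 = 1: Horner steps 5 → 2, so m(1) = 2.
  α_4 = 4: Horner steps 5 → 3, so m(4) = 3.
Codeword c = [5, 6, 2, 3] ∈ F_7^4.


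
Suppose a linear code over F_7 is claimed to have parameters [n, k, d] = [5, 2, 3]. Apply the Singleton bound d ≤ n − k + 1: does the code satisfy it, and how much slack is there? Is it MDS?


Singleton RHS = n − k + 1 = 4, slack = 1, bound satisfied, not MDS.

Singleton bound: d ≤ n − k + 1.
Here n = 5, k = 2, so n − k + 1 = 4.
Given d = 3, check d ≤ 4: YES.
Slack = (n − k + 1) − d = 1.
The code is NOT MDS (slack = 1 > 0).
Description: the claimed parameters are [5, 2, 3]_7; such a code would be non-MDS.


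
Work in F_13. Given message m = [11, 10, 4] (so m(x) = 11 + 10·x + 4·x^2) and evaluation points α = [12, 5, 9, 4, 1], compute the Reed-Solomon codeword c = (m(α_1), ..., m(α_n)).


c = [5, 5, 9, 11, 12]

Message polynomial: m(x) = 11 + 10·x + 4·x^2 (mod 13).
For each evaluation point α_i, compute m(α_i) mod 13:
  α_1 = 12: Horner steps 4 → 6 → 5, so m(12) = 5.
  α_2 = 5: Horner steps 4 → 4 → 5, so m(5) = 5.
  α_3 = 9: Horner steps 4 → 7 → 9, so m(9) = 9.
  α_4 = 4: Horner steps 4 → 0 → 11, so m(4) = 11.
  α_5 = 1: Horner steps 4 → 1 → 12, so m(1) = 12.
Codeword c = [5, 5, 9, 11, 12] ∈ F_13^5.


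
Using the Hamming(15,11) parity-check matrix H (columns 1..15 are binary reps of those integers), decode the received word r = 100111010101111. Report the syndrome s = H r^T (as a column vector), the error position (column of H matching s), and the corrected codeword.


s = (0, 1, 0, 0)^T, error position = 4, corrected codeword c = 100011010101111

Compute s = H r^T mod 2 one row at a time:
  s_1 = 1 + 0 + 1 + 0 + 1 + 1 + 1 + 1 = 6 ≡ 0 (mod 2).
  s_2 = 1 + 1 + 1 + 0 + 1 + 1 + 1 + 1 = 7 ≡ 1 (mod 2).
  s_3 = 0 + 0 + 1 + 0 + 1 + 0 + 1 + 1 = 4 ≡ 0 (mod 2).
  s_4 = 1 + 0 + 1 + 0 + 0 + 0 + 1 + 1 = 4 ≡ 0 (mod 2).
s = (0, 1, 0, 0)^T — this equals column 4 of H (binary 0100), so error is at position 4.
Correct: flip bit 4 of r = 100111010101111 to get c = 100011010101111.


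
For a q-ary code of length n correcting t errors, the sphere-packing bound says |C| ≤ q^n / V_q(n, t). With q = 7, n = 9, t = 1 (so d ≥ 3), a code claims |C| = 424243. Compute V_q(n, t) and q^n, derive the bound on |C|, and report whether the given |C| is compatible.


V_q(n, t) = 55, q^n = 40353607, Hamming bound = 733701, |C| = 424243 ≤ bound (satisfied).

Step 1: Compute V_q(n, t) = Σ_{j=0}^1 C(n, j) (q−1)^j.
  j = 0: C(9,0)·(6)^0 = 1·1 = 1.
  j = 1: C(9,1)·(6)^1 = 9·6 = 54.
  V_q(n, t) = 1 + 54 = 55.
Step 2: q^n = 7^9 = 40353607.
Step 3: Hamming bound ⌊q^n / V_q(n,t)⌋ = ⌊40353607/55⌋ = 733701.
Step 4: Compare |C| = 424243 to 733701: satisfied.
The claimed |C| lies below the Hamming bound.


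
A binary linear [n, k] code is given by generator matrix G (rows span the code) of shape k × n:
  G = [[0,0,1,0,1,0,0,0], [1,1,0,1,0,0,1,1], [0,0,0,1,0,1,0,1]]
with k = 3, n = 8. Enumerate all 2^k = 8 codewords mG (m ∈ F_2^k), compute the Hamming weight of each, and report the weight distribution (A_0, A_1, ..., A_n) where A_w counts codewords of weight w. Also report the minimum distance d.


Weight distribution: A_0 = 1, A_2 = 1, A_3 = 1, A_4 = 1, A_5 = 2, A_6 = 1, A_7 = 1. Minimum distance d = 2.

Enumerate all 2^3 = 8 messages m ∈ F_2^3.
For each, compute codeword c = mG in F_2^8, then tally its weight.
  m = 000 → c = 00000000, weight = 0.
  m = 100 → c = 00101000, weight = 2.
  m = 010 → c = 11010011, weight = 5.
  m = 110 → c = 11111011, weight = 7.
  m = 001 → c = 00010101, weight = 3.
  m = 101 → c = 00111101, weight = 5.
  m = 011 → c = 11000110, weight = 4.
  m = 111 → c = 11101110, weight = 6.
Tally weights:
  weight 0: 1 codewords.
  weight 2: 1 codewords.
  weight 3: 1 codewords.
  weight 4: 1 codewords.
  weight 5: 2 codewords.
  weight 6: 1 codewords.
  weight 7: 1 codewords.
Minimum distance d = smallest w > 0 with A_w > 0 = 2.
Sanity: Σ A_w = 8 = 2^3 = 8 ✓.


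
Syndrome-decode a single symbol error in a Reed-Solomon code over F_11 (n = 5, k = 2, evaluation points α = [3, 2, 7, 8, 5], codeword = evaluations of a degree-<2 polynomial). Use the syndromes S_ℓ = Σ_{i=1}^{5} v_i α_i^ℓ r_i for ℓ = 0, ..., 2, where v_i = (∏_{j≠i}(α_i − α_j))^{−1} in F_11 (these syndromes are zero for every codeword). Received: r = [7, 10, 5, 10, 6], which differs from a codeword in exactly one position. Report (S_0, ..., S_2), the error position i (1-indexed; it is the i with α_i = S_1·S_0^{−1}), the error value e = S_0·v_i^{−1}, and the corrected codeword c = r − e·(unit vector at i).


S = (4, 8, 5), error at position 2, error magnitude e = 8, c = [7, 2, 5, 10, 6].

Step 1: column multipliers v_i = (∏_{j≠i}(α_i − α_j))^{−1} mod 11.
  i = 1 (α = 3): (3−2)(3−7)(3−8)(3−5) = 1·(−4)·(−5)·(−2) = −40 ≡ 4, so v_1 = 4^{−1} = 3 (mod 11).
  i = 2 (α = 2): (2−3)(2−7)(2−8)(2−5) = (−1)·(−5)·(−6)·(−3) = 90 ≡ 2, so v_2 = 2^{−1} = 6 (mod 11).
  i = 3 (α = 7): (7−3)(7−2)(7−8)(7−5) = 4·5·(−1)·2 = −40 ≡ 4, so v_3 = 4^{−1} = 3 (mod 11).
  i = 4 (α = 8): (8−3)(8−2)(8−7)(8−5) = 5·6·1·3 = 90 ≡ 2, so v_4 = 2^{−1} = 6 (mod 11).
  i = 5 (α = 5): (5−3)(5−2)(5−7)(5−8) = 2·3·(−2)·(−3) = 36 ≡ 3, so v_5 = 3^{−1} = 4 (mod 11).
  v = [3, 6, 3, 6, 4].
Step 2: syndromes of r = [7, 10, 5, 10, 6] (all sums mod 11).
  S_0 = Σ v_i r_i = 3·7 + 6·10 + 3·5 + 6·10 + 4·6 = 180 ≡ 4.
  S_1 = Σ v_i α_i r_i = 3·3·7 + 6·2·10 + 3·7·5 + 6·8·10 + 4·5·6 = 888 ≡ 8.
  α_i^2 mod 11 = [9, 4, 5, 9, 3].
  S_2 = Σ v_i α_i^2 r_i = 3·9·7 + 6·4·10 + 3·5·5 + 6·9·10 + 4·3·6 = 1116 ≡ 5.
  S = (4, 8, 5) ≠ 0, so r is not a codeword (an error is present).
Step 3: locate the error. For a single error e at position i, S_ℓ = v_i·e·α_i^ℓ, so α_err = S_1/S_0.
  S_0^{−1} = 4^{−1} = 3 (mod 11), so α_err = 8·3 = 24 ≡ 2 = α_2. Error position i = 2.
  Consistency check: S_2/S_1 = 5·7 = 35 ≡ 2 = α_err ✓ (single-error assumption holds).
Step 4: error magnitude e = S_0/v_2 = S_0·∏_{j≠2}(α_2 − α_j) = 4·2 = 8 ≡ 8 (mod 11).
Step 5: correct position 2: c_2 = r_2 − e = 10 − 8 ≡ 2 (mod 11). Hence c = [7, 2, 5, 10, 6].
  Check: interpolating c through the α_i gives m(x) = 3 + 5·x (degree < 2) with m(α_i) = c_i for every i, so c is indeed a codeword.


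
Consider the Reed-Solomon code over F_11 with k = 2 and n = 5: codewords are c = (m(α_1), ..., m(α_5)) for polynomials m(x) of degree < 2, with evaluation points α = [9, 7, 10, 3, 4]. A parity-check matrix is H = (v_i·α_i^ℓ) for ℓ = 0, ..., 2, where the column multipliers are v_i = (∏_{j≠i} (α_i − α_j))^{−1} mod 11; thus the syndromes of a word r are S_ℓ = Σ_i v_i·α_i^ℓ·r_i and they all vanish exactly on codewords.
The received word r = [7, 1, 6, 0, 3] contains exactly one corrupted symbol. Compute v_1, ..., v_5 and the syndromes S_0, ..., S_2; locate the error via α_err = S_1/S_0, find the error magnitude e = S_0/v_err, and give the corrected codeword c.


S = (8, 3, 8), error at position 3, error magnitude e = 7, c = [7, 1, 10, 0, 3].

Step 1: column multipliers v_i = (∏_{j≠i}(α_i − α_j))^{−1} mod 11.
  i = 1 (α = 9): (9−7)(9−10)(9−3)(9−4) = 2·(−1)·6·5 = −60 ≡ 6, so v_1 = 6^{−1} = 2 (mod 11).
  i = 2 (α = 7): (7−9)(7−10)(7−3)(7−4) = (−2)·(−3)·4·3 = 72 ≡ 6, so v_2 = 6^{−1} = 2 (mod 11).
  i = 3 (α = 10): (10−9)(10−7)(10−3)(10−4) = 1·3·7·6 = 126 ≡ 5, so v_3 = 5^{−1} = 9 (mod 11).
  i = 4 (α = 3): (3−9)(3−7)(3−10)(3−4) = (−6)·(−4)·(−7)·(−1) = 168 ≡ 3, so v_4 = 3^{−1} = 4 (mod 11).
  i = 5 (α = 4): (4−9)(4−7)(4−10)(4−3) = (−5)·(−3)·(−6)·1 = −90 ≡ 9, so v_5 = 9^{−1} = 5 (mod 11).
  v = [2, 2, 9, 4, 5].
Step 2: syndromes of r = [7, 1, 6, 0, 3] (all sums mod 11).
  S_0 = Σ v_i r_i = 2·7 + 2·1 + 9·6 + 4·0 + 5·3 = 85 ≡ 8.
  S_1 = Σ v_i α_i r_i = 2·9·7 + 2·7·1 + 9·10·6 + 4·3·0 + 5·4·3 = 740 ≡ 3.
  α_i^2 mod 11 = [4, 5, 1, 9, 5].
  S_2 = Σ v_i α_i^2 r_i = 2·4·7 + 2·5·1 + 9·1·6 + 4·9·0 + 5·5·3 = 195 ≡ 8.
  S = (8, 3, 8) ≠ 0, so r is not a codeword (an error is present).
Step 3: locate the error. For a single error e at position i, S_ℓ = v_i·e·α_i^ℓ, so α_err = S_1/S_0.
  S_0^{−1} = 8^{−1} = 7 (mod 11), so α_err = 3·7 = 21 ≡ 10 = α_3. Error position i = 3.
  Consistency check: S_2/S_1 = 8·4 = 32 ≡ 10 = α_err ✓ (single-error assumption holds).
Step 4: error magnitude e = S_0/v_3 = S_0·∏_{j≠3}(α_3 − α_j) = 8·5 = 40 ≡ 7 (mod 11).
Step 5: correct position 3: c_3 = r_3 − e = 6 − 7 ≡ 10 (mod 11). Hence c = [7, 1, 10, 0, 3].
  Check: interpolating c through the α_i gives m(x) = 2 + 3·x (degree < 2) with m(α_i) = c_i for every i, so c is indeed a codeword.


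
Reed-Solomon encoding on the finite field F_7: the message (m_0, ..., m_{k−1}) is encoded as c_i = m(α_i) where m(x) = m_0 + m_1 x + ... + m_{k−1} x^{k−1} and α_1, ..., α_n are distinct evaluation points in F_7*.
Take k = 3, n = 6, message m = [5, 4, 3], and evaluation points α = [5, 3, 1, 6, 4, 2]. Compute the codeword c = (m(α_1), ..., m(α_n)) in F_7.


c = [2, 2, 5, 4, 6, 4]

Message polynomial: m(x) = 5 + 4·x + 3·x^2 (mod 7).
For each evaluation point α_i, compute m(α_i) mod 7:
  α_1 = 5: Horner steps 3 → 5 → 2, so m(5) = 2.
  α_2 = 3: Horner steps 3 → 6 → 2, so m(3) = 2.
  α_3 = 1: Horner steps 3 → 0 → 5, so m(1) = 5.
  α_4 = 6: Horner steps 3 → 1 → 4, so m(6) = 4.
  α_5 = 4: Horner steps 3 → 2 → 6, so m(4) = 6.
  α_6 = 2: Horner steps 3 → 3 → 4, so m(2) = 4.
Codeword c = [2, 2, 5, 4, 6, 4] ∈ F_7^6.


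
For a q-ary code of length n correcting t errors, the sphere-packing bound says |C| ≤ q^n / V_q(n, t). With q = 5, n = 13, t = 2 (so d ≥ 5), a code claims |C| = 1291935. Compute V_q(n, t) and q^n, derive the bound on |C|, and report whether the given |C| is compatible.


V_q(n, t) = 1301, q^n = 1220703125, Hamming bound = 938280, |C| = 1291935 > bound (violated).

Step 1: Compute V_q(n, t) = Σ_{j=0}^2 C(n, j) (q−1)^j.
  j = 0: C(13,0)·(4)^0 = 1·1 = 1.
  j = 1: C(13,1)·(4)^1 = 13·4 = 52.
  j = 2: C(13,2)·(4)^2 = 78·16 = 1248.
  V_q(n, t) = 1 + 52 + 1248 = 1301.
Step 2: q^n = 5^13 = 1220703125.
Step 3: Hamming bound ⌊q^n / V_q(n,t)⌋ = ⌊1220703125/1301⌋ = 938280.
Step 4: Compare |C| = 1291935 to 938280: violated.
The claimed |C| lies above the Hamming bound, so no 5-ary code of length 13 with d ≥ 5 can have 1291935 codewords.


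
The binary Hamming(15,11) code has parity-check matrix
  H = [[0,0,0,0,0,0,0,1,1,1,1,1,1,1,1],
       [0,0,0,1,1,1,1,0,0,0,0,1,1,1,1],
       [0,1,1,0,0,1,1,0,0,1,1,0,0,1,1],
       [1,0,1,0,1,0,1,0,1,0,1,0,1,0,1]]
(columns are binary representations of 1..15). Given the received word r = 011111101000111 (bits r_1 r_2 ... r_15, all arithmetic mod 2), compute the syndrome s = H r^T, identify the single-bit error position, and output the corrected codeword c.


s = (0, 1, 0, 0)^T, error position = 4, corrected codeword c = 011011101000111

Compute s = H r^T mod 2 one row at a time:
  s_1 = 0 + 1 + 0 + 0 + 0 + 1 + 1 + 1 = 4 ≡ 0 (mod 2).
  s_2 = 1 + 1 + 1 + 1 + 0 + 1 + 1 + 1 = 7 ≡ 1 (mod 2).
  s_3 = 1 + 1 + 1 + 1 + 0 + 0 + 1 + 1 = 6 ≡ 0 (mod 2).
  s_4 = 0 + 1 + 1 + 1 + 1 + 0 + 1 + 1 = 6 ≡ 0 (mod 2).
s = (0, 1, 0, 0)^T — this equals column 4 of H (binary 0100), so error is at position 4.
Correct: flip bit 4 of r = 011111101000111 to get c = 011011101000111.


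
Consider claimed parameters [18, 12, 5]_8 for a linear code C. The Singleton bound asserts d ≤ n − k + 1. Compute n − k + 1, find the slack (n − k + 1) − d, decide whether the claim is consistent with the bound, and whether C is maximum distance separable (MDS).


Singleton RHS = n − k + 1 = 7, slack = 2, bound satisfied, not MDS.

Singleton bound: d ≤ n − k + 1.
Here n = 18, k = 12, so n − k + 1 = 7.
Given d = 5, check d ≤ 7: YES.
Slack = (n − k + 1) − d = 2.
The code is NOT MDS (slack = 2 > 0).
Description: the claimed parameters are [18, 12, 5]_8; such a code would be non-MDS.


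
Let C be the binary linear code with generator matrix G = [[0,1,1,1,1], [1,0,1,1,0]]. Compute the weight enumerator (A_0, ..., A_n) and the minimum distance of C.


Weight distribution: A_0 = 1, A_3 = 2, A_4 = 1. Minimum distance d = 3.

Enumerate all 2^2 = 4 messages m ∈ F_2^2.
For each, compute codeword c = mG in F_2^5, then tally its weight.
  m = 00 → c = 00000, weight = 0.
  m = 10 → c = 01111, weight = 4.
  m = 01 → c = 10110, weight = 3.
  m = 11 → c = 11001, weight = 3.
Tally weights:
  weight 0: 1 codewords.
  weight 3: 2 codewords.
  weight 4: 1 codewords.
Minimum distance d = smallest w > 0 with A_w > 0 = 3.
Sanity: Σ A_w = 4 = 2^2 = 4 ✓.


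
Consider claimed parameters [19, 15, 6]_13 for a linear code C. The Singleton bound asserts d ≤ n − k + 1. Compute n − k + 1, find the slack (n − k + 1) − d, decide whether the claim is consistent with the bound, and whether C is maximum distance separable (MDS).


Singleton RHS = n − k + 1 = 5, slack = -1, bound violated (no such code; not MDS).

Singleton bound: d ≤ n − k + 1.
Here n = 19, k = 15, so n − k + 1 = 5.
Given d = 6, check d ≤ 5: NO.
Slack = (n − k + 1) − d = -1.
The slack is negative: d = 6 exceeds n − k + 1 = 5 by 1, so the Singleton bound is violated and no linear [19, 15, 6]_13 code can exist. In particular it is not MDS (MDS requires d = n − k + 1 exactly).
Description: the claimed parameters are [19, 15, 6]_13; such a code would be impossible (violates the Singleton bound).


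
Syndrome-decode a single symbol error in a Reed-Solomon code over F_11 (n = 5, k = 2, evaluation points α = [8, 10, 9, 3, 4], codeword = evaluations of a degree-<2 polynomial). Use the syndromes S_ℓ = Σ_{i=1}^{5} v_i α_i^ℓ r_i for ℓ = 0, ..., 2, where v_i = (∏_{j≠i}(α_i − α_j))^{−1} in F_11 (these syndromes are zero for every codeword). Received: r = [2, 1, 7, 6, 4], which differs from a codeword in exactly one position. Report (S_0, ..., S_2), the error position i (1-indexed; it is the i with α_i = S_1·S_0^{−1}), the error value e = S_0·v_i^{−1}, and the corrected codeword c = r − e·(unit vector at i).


S = (7, 10, 8), error at position 4, error magnitude e = 7, c = [2, 1, 7, 10, 4].

Step 1: column multipliers v_i = (∏_{j≠i}(α_i − α_j))^{−1} mod 11.
  i = 1 (α = 8): (8−10)(8−9)(8−3)(8−4) = (−2)·(−1)·5·4 = 40 ≡ 7, so v_1 = 7^{−1} = 8 (mod 11).
  i = 2 (α = 10): (10−8)(10−9)(10−3)(10−4) = 2·1·7·6 = 84 ≡ 7, so v_2 = 7^{−1} = 8 (mod 11).
  i = 3 (α = 9): (9−8)(9−10)(9−3)(9−4) = 1·(−1)·6·5 = −30 ≡ 3, so v_3 = 3^{−1} = 4 (mod 11).
  i = 4 (α = 3): (3−8)(3−10)(3−9)(3−4) = (−5)·(−7)·(−6)·(−1) = 210 ≡ 1, so v_4 = 1^{−1} = 1 (mod 11).
  i = 5 (α = 4): (4−8)(4−10)(4−9)(4−3) = (−4)·(−6)·(−5)·1 = −120 ≡ 1, so v_5 = 1^{−1} = 1 (mod 11).
  v = [8, 8, 4, 1, 1].
Step 2: syndromes of r = [2, 1, 7, 6, 4] (all sums mod 11).
  S_0 = Σ v_i r_i = 8·2 + 8·1 + 4·7 + 1·6 + 1·4 = 62 ≡ 7.
  S_1 = Σ v_i α_i r_i = 8·8·2 + 8·10·1 + 4·9·7 + 1·3·6 + 1·4·4 = 494 ≡ 10.
  α_i^2 mod 11 = [9, 1, 4, 9, 5].
  S_2 = Σ v_i α_i^2 r_i = 8·9·2 + 8·1·1 + 4·4·7 + 1·9·6 + 1·5·4 = 338 ≡ 8.
  S = (7, 10, 8) ≠ 0, so r is not a codeword (an error is present).
Step 3: locate the error. For a single error e at position i, S_ℓ = v_i·e·α_i^ℓ, so α_err = S_1/S_0.
  S_0^{−1} = 7^{−1} = 8 (mod 11), so α_err = 10·8 = 80 ≡ 3 = α_4. Error position i = 4.
  Consistency check: S_2/S_1 = 8·10 = 80 ≡ 3 = α_err ✓ (single-error assumption holds).
Step 4: error magnitude e = S_0/v_4 = S_0·∏_{j≠4}(α_4 − α_j) = 7·1 = 7 ≡ 7 (mod 11).
Step 5: correct position 4: c_4 = r_4 − e = 6 − 7 ≡ 10 (mod 11). Hence c = [2, 1, 7, 10, 4].
  Check: interpolating c through the α_i gives m(x) = 6 + 5·x (degree < 2) with m(α_i) = c_i for every i, so c is indeed a codeword.


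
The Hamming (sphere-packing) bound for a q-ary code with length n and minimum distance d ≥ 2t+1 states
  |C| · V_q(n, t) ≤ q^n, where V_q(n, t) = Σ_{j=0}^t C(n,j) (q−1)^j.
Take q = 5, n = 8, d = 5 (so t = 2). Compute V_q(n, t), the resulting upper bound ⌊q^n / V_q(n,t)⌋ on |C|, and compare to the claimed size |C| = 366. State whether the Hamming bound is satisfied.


V_q(n, t) = 481, q^n = 390625, Hamming bound = 812, |C| = 366 ≤ bound (satisfied).

Step 1: Compute V_q(n, t) = Σ_{j=0}^2 C(n, j) (q−1)^j.
  j = 0: C(8,0)·(4)^0 = 1·1 = 1.
  j = 1: C(8,1)·(4)^1 = 8·4 = 32.
  j = 2: C(8,2)·(4)^2 = 28·16 = 448.
  V_q(n, t) = 1 + 32 + 448 = 481.
Step 2: q^n = 5^8 = 390625.
Step 3: Hamming bound ⌊q^n / V_q(n,t)⌋ = ⌊390625/481⌋ = 812.
Step 4: Compare |C| = 366 to 812: satisfied.
The claimed |C| lies below the Hamming bound.
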